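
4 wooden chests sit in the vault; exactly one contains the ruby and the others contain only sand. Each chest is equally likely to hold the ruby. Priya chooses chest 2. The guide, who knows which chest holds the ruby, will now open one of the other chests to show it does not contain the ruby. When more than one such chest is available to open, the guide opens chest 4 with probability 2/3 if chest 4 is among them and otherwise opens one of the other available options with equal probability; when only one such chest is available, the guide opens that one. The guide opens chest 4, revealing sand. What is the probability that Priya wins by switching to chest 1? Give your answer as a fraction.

1/3

Condition on the true location of the ruby.
If it is in any of chests 1, 2, and 3 (prior 1/4 each): chest 4 is available, opened with probability 2/3; weight (1/4)·(2/3) = 1/6 each.
If it is in chest 4 (prior 1/4): the guide opened chest 4, so this case is ruled out; weight (1/4)·0 = 0.
The weights sum to 1/2.
So P(the ruby in chest 1 | the guide opened chest 4) = (1/6) / (1/2) = 1/3.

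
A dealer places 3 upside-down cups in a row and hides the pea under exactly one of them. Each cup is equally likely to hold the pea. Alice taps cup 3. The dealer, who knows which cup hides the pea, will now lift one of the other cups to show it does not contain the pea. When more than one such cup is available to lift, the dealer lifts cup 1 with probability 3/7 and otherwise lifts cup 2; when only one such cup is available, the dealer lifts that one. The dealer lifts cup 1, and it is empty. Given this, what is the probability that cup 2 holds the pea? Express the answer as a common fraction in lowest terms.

7/10

Condition on the true location of the pea.
If it is under cup 1 (prior 1/3): the dealer opened cup 1, so this case is ruled out; weight (1/3)·0 = 0.
If it is under cup 2 (prior 1/3): only cup 1 is available, probability 1; weight (1/3)·1 = 1/3.
If it is under cup 3 (prior 1/3): cup 1 is available, opened with probability 3/7; weight (1/3)·(3/7) = 1/7.
The weights sum to 10/21.
So P(the pea under cup 2 | the dealer opened cup 1) = (1/3) / (10/21) = 7/10.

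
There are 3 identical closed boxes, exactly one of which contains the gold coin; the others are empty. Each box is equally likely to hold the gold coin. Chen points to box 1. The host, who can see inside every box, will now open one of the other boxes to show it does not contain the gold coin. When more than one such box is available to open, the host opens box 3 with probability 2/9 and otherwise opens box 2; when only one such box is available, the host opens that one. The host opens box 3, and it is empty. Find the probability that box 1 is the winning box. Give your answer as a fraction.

Consider each possible location of the gold coin in turn.
If it is in box 1 (prior 1/3): box 3 is available, opened with probability 2/9; weight (1/3)·(2/9) = 2/27.
If it is in box 2 (prior 1/3): only box 3 is available, probability 1; weight (1/3)·1 = 1/3.
If it is in box 3 (prior 1/3): the host opened box 3, so this case is ruled out; weight (1/3)·0 = 0.
The weights sum to 11/27.
So P(the gold coin in box 1 | the host opened box 3) = (2/27) / (11/27) = 2/11.

2/11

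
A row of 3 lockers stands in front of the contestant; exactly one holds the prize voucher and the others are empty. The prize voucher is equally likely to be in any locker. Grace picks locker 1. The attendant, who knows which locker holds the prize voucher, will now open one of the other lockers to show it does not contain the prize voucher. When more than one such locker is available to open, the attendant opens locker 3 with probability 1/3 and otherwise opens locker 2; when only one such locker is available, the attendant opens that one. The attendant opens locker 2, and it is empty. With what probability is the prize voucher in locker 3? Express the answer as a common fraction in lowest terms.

Condition on the true location of the prize voucher.
If it is in locker 1 (prior 1/3): locker 3 is available but not opened, probability 2/3; weight (1/3)·(2/3) = 2/9.
If it is in locker 2 (prior 1/3): the attendant opened locker 2, so this case is ruled out; weight (1/3)·0 = 0.
If it is in locker 3 (prior 1/3): only locker 2 is available, probability 1; weight (1/3)·1 = 1/3.
The weights sum to 5/9.
So P(the prize voucher in locker 3 | the attendant opened locker 2) = (1/3) / (5/9) = 3/5.

3/5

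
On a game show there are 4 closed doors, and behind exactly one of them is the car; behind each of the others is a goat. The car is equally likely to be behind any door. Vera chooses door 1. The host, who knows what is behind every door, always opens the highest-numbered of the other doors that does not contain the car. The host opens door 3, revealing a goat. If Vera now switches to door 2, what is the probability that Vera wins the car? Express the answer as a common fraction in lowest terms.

Consider each possible location of the car in turn.
If it is behind either of doors 1 and 2 (prior 1/4 each): the host would have opened door 4 instead, probability 0; weight (1/4)·0 = 0 each.
If it is behind door 3 (prior 1/4): the host opened door 3, so this case is ruled out; weight (1/4)·0 = 0.
If it is behind door 4 (prior 1/4): door 3 is the highest-numbered option available, probability 1; weight (1/4)·1 = 1/4.
The weights sum to 1/4.
So P(the car behind door 2 | the host opened door 3) = 0 / (1/4) = 0.

0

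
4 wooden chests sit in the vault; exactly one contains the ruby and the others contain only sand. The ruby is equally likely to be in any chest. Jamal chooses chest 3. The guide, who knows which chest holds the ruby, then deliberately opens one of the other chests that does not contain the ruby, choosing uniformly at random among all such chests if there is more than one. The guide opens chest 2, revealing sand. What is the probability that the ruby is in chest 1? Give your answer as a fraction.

Apply Bayes' rule, conditioning on where the ruby actually is.
If it is in either of chests 1 and 4 (prior 1/4 each): the guide has 2 equally likely choices, so probability 1/2; weight (1/4)·(1/2) = 1/8 each.
If it is in chest 2 (prior 1/4): the guide opened chest 2, so this case is ruled out; weight (1/4)·0 = 0.
If it is in chest 3 (prior 1/4): the guide has 3 equally likely choices, so probability 1/3; weight (1/4)·(1/3) = 1/12.
The weights sum to 1/3.
So P(the ruby in chest 1 | the guide opened chest 2) = (1/8) / (1/3) = 3/8.

3/8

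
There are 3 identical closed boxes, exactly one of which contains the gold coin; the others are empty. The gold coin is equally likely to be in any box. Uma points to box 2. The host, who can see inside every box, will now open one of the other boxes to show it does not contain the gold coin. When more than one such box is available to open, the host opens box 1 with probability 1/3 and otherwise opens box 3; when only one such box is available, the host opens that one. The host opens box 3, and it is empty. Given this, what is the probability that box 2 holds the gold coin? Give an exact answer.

2/5

Condition on the true location of the gold coin.
If it is in box 1 (prior 1/3): only box 3 is available, probability 1; weight (1/3)·1 = 1/3.
If it is in box 2 (prior 1/3): box 1 is available but not opened, probability 2/3; weight (1/3)·(2/3) = 2/9.
If it is in box 3 (prior 1/3): the host opened box 3, so this case is ruled out; weight (1/3)·0 = 0.
The weights sum to 5/9.
So P(the gold coin in box 2 | the host opened box 3) = (2/9) / (5/9) = 2/5.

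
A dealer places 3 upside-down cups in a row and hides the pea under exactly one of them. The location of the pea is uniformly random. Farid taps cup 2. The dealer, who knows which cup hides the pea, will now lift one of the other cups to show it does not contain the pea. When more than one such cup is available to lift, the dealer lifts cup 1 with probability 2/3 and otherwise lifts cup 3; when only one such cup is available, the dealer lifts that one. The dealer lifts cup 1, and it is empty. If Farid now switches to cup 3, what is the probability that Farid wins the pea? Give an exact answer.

Apply Bayes' rule, conditioning on where the pea actually is.
If it is under cup 1 (prior 1/3): the dealer opened cup 1, so this case is ruled out; weight (1/3)·0 = 0.
If it is under cup 2 (prior 1/3): cup 1 is available, opened with probability 2/3; weight (1/3)·(2/3) = 2/9.
If it is under cup 3 (prior 1/3): only cup 1 is available, probability 1; weight (1/3)·1 = 1/3.
The weights sum to 5/9.
So P(the pea under cup 3 | the dealer opened cup 1) = (1/3) / (5/9) = 3/5.

3/5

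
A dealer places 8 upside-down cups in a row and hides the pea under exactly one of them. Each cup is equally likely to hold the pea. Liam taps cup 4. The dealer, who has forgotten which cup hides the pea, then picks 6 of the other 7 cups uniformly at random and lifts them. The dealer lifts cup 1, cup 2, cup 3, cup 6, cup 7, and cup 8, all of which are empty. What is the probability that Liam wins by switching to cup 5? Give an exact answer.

1/2

Condition on the true location of the pea.
If it is under any of cups 1, 2, 3, 6, 7, and 8 (prior 1/8 each): that cup was opened and seen not to hold the prize — ruled out; weight (1/8)·0 = 0 each.
If it is under either of cups 4 and 5 (prior 1/8 each): the dealer picks exactly this set with probability 1/7 regardless, and none is the prize; weight (1/8)·(1/7) = 1/56 each.
The weights sum to 1/28.
So P(the pea under cup 5 | the dealer opened cup 1, cup 2, cup 3, cup 6, cup 7, and cup 8) = (1/56) / (1/28) = 1/2.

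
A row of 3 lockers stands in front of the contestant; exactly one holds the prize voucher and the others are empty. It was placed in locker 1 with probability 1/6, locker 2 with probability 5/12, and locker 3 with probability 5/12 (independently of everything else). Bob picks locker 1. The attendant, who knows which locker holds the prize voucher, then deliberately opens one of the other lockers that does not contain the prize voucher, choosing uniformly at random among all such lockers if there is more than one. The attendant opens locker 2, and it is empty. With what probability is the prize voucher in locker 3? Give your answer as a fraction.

Apply Bayes' rule, conditioning on where the prize voucher actually is.
If it is in locker 1 (prior 1/6): the attendant has 2 equally likely choices, so probability 1/2; weight (1/6)·(1/2) = 1/12.
If it is in locker 2 (prior 5/12): the attendant opened locker 2, so this case is ruled out; weight (5/12)·0 = 0.
If it is in locker 3 (prior 5/12): the attendant has no choice, probability 1; weight (5/12)·1 = 5/12.
The weights sum to 1/2.
So P(the prize voucher in locker 3 | the attendant opened locker 2) = (5/12) / (1/2) = 5/6.

5/6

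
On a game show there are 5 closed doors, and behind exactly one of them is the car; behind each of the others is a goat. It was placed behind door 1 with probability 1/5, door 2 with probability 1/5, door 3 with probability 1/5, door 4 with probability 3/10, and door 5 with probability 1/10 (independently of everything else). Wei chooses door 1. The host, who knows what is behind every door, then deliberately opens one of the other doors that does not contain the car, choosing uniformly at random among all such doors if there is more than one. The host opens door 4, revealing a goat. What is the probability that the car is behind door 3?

Condition on the true location of the car.
If it is behind door 1 (prior 1/5): the host has 4 equally likely choices, so probability 1/4; weight (1/5)·(1/4) = 1/20.
If it is behind either of doors 2 and 3 (prior 1/5 each): the host has 3 equally likely choices, so probability 1/3; weight (1/5)·(1/3) = 1/15 each.
If it is behind door 4 (prior 3/10): the host opened door 4, so this case is ruled out; weight (3/10)·0 = 0.
If it is behind door 5 (prior 1/10): the host has 3 equally likely choices, so probability 1/3; weight (1/10)·(1/3) = 1/30.
The weights sum to 13/60.
So P(the car behind door 3 | the host opened door 4) = (1/15) / (13/60) = 4/13.

4/13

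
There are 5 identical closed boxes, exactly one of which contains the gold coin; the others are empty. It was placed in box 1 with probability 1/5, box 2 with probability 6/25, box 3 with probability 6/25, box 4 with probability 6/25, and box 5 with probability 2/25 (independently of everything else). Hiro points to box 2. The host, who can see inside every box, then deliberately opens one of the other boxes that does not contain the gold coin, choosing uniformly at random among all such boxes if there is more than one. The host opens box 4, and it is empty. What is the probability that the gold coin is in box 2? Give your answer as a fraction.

9/35

Consider each possible location of the gold coin in turn.
If it is in box 1 (prior 1/5): the host has 3 equally likely choices, so probability 1/3; weight (1/5)·(1/3) = 1/15.
If it is in box 2 (prior 6/25): the host has 4 equally likely choices, so probability 1/4; weight (6/25)·(1/4) = 3/50.
If it is in box 3 (prior 6/25): the host has 3 equally likely choices, so probability 1/3; weight (6/25)·(1/3) = 2/25.
If it is in box 4 (prior 6/25): the host opened box 4, so this case is ruled out; weight (6/25)·0 = 0.
If it is in box 5 (prior 2/25): the host has 3 equally likely choices, so probability 1/3; weight (2/25)·(1/3) = 2/75.
The weights sum to 7/30.
So P(the gold coin in box 2 | the host opened box 4) = (3/50) / (7/30) = 9/35.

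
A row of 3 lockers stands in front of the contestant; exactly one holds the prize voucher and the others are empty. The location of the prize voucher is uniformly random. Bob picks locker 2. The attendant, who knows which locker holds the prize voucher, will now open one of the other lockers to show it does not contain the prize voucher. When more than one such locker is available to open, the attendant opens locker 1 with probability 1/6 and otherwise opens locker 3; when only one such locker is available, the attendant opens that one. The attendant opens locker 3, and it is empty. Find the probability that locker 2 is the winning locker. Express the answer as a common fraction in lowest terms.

5/11

Apply Bayes' rule, conditioning on where the prize voucher actually is.
If it is in locker 1 (prior 1/3): only locker 3 is available, probability 1; weight (1/3)·1 = 1/3.
If it is in locker 2 (prior 1/3): locker 1 is available but not opened, probability 5/6; weight (1/3)·(5/6) = 5/18.
If it is in locker 3 (prior 1/3): the attendant opened locker 3, so this case is ruled out; weight (1/3)·0 = 0.
The weights sum to 11/18.
So P(the prize voucher in locker 2 | the attendant opened locker 3) = (5/18) / (11/18) = 5/11.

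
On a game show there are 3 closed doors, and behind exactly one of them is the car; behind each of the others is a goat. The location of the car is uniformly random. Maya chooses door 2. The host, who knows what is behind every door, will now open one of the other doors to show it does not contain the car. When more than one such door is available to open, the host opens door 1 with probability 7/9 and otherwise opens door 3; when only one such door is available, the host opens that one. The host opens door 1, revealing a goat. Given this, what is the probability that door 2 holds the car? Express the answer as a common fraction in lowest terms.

Apply Bayes' rule, conditioning on where the car actually is.
If it is behind door 1 (prior 1/3): the host opened door 1, so this case is ruled out; weight (1/3)·0 = 0.
If it is behind door 2 (prior 1/3): door 1 is available, opened with probability 7/9; weight (1/3)·(7/9) = 7/27.
If it is behind door 3 (prior 1/3): only door 1 is available, probability 1; weight (1/3)·1 = 1/3.
The weights sum to 16/27.
So P(the car behind door 2 | the host opened door 1) = (7/27) / (16/27) = 7/16.

7/16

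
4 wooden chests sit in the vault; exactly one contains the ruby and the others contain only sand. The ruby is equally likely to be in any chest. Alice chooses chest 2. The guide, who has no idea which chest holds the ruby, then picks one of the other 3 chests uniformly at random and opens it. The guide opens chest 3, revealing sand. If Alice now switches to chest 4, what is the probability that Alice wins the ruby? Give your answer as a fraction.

Consider each possible location of the ruby in turn.
If it is in any of chests 1, 2, and 4 (prior 1/4 each): the guide picks chest 3 with probability 1/3 regardless, and it is not the prize; weight (1/4)·(1/3) = 1/12 each.
If it is in chest 3 (prior 1/4): the guide opened chest 3, so this case is ruled out; weight (1/4)·0 = 0.
The weights sum to 1/4.
So P(the ruby in chest 4 | the guide opened chest 3) = (1/12) / (1/4) = 1/3.

1/3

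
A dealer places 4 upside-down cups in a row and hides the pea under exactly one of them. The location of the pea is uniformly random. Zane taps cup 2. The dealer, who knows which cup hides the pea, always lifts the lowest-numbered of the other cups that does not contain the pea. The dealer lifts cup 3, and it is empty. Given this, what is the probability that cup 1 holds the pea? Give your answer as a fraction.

Consider each possible location of the pea in turn.
If it is under cup 1 (prior 1/4): cup 3 is the lowest-numbered option available, probability 1; weight (1/4)·1 = 1/4.
If it is under either of cups 2 and 4 (prior 1/4 each): the dealer would have opened cup 1 instead, probability 0; weight (1/4)·0 = 0 each.
If it is under cup 3 (prior 1/4): the dealer opened cup 3, so this case is ruled out; weight (1/4)·0 = 0.
The weights sum to 1/4.
So P(the pea under cup 1 | the dealer opened cup 3) = (1/4) / (1/4) = 1.

1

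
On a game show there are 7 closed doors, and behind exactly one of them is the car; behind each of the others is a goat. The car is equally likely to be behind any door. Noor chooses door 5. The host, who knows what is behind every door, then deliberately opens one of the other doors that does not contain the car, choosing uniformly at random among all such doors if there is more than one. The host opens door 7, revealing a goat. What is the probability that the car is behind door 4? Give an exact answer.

6/35

Condition on the true location of the car.
If it is behind any of doors 1, 2, 3, 4, and 6 (prior 1/7 each): the host has 5 equally likely choices, so probability 1/5; weight (1/7)·(1/5) = 1/35 each.
If it is behind door 5 (prior 1/7): the host has 6 equally likely choices, so probability 1/6; weight (1/7)·(1/6) = 1/42.
If it is behind door 7 (prior 1/7): the host opened door 7, so this case is ruled out; weight (1/7)·0 = 0.
The weights sum to 1/6.
So P(the car behind door 4 | the host opened door 7) = (1/35) / (1/6) = 6/35.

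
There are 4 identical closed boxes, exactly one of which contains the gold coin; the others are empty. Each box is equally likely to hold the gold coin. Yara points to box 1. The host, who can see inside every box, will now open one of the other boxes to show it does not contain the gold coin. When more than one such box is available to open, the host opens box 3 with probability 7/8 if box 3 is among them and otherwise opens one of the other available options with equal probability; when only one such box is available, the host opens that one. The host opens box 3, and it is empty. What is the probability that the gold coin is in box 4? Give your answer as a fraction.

Consider each possible location of the gold coin in turn.
If it is in any of boxes 1, 2, and 4 (prior 1/4 each): box 3 is available, opened with probability 7/8; weight (1/4)·(7/8) = 7/32 each.
If it is in box 3 (prior 1/4): the host opened box 3, so this case is ruled out; weight (1/4)·0 = 0.
The weights sum to 21/32.
So P(the gold coin in box 4 | the host opened box 3) = (7/32) / (21/32) = 1/3.

1/3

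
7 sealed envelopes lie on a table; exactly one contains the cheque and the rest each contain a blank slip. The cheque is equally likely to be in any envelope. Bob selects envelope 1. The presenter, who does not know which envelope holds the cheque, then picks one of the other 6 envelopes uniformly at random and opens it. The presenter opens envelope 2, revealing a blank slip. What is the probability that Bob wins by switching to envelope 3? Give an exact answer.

Because the presenter chose which envelope to open without knowing where the cheque is, the choice is independent of the prize location. Learning that envelope 2 does not hold the cheque simply rules out that one location and leaves the remaining 6 envelopes still equally likely by symmetry.
So P(the cheque in envelope 3) = 1/6.

1/6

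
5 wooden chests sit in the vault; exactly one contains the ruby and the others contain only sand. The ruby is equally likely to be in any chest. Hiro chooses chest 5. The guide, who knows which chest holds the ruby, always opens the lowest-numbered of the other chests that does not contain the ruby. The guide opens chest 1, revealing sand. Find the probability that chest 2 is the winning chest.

1/4

Apply Bayes' rule, conditioning on where the ruby actually is.
If it is in chest 1 (prior 1/5): the guide opened chest 1, so this case is ruled out; weight (1/5)·0 = 0.
If it is in any of chests 2, 3, 4, and 5 (prior 1/5 each): chest 1 is the lowest-numbered option available, probability 1; weight (1/5)·1 = 1/5 each.
The weights sum to 4/5.
So P(the ruby in chest 2 | the guide opened chest 1) = (1/5) / (4/5) = 1/4.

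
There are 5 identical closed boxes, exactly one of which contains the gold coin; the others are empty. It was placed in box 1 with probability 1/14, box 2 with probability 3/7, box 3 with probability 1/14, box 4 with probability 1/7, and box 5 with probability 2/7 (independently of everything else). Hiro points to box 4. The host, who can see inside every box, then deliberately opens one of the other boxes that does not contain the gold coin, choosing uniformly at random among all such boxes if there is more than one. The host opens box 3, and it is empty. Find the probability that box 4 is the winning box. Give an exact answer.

Apply Bayes' rule, conditioning on where the gold coin actually is.
If it is in box 1 (prior 1/14): the host has 3 equally likely choices, so probability 1/3; weight (1/14)·(1/3) = 1/42.
If it is in box 2 (prior 3/7): the host has 3 equally likely choices, so probability 1/3; weight (3/7)·(1/3) = 1/7.
If it is in box 3 (prior 1/14): the host opened box 3, so this case is ruled out; weight (1/14)·0 = 0.
If it is in box 4 (prior 1/7): the host has 4 equally likely choices, so probability 1/4; weight (1/7)·(1/4) = 1/28.
If it is in box 5 (prior 2/7): the host has 3 equally likely choices, so probability 1/3; weight (2/7)·(1/3) = 2/21.
The weights sum to 25/84.
So P(the gold coin in box 4 | the host opened box 3) = (1/28) / (25/84) = 3/25.

3/25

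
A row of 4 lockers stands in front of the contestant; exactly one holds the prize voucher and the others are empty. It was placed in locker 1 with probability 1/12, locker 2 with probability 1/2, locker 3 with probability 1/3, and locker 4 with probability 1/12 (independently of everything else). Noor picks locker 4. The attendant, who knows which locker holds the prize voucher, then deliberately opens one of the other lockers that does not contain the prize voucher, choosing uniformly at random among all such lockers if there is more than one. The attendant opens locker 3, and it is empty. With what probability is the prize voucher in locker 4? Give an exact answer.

2/23

Condition on the true location of the prize voucher.
If it is in locker 1 (prior 1/12): the attendant has 2 equally likely choices, so probability 1/2; weight (1/12)·(1/2) = 1/24.
If it is in locker 2 (prior 1/2): the attendant has 2 equally likely choices, so probability 1/2; weight (1/2)·(1/2) = 1/4.
If it is in locker 3 (prior 1/3): the attendant opened locker 3, so this case is ruled out; weight (1/3)·0 = 0.
If it is in locker 4 (prior 1/12): the attendant has 3 equally likely choices, so probability 1/3; weight (1/12)·(1/3) = 1/36.
The weights sum to 23/72.
So P(the prize voucher in locker 4 | the attendant opened locker 3) = (1/36) / (23/72) = 2/23.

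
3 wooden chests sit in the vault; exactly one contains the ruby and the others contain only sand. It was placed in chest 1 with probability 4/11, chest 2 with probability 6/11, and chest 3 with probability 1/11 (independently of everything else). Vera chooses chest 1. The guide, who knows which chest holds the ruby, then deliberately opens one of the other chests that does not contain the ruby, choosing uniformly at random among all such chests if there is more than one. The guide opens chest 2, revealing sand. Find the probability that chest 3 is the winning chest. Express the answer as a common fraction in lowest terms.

Consider each possible location of the ruby in turn.
If it is in chest 1 (prior 4/11): the guide has 2 equally likely choices, so probability 1/2; weight (4/11)·(1/2) = 2/11.
If it is in chest 2 (prior 6/11): the guide opened chest 2, so this case is ruled out; weight (6/11)·0 = 0.
If it is in chest 3 (prior 1/11): the guide has no choice, probability 1; weight (1/11)·1 = 1/11.
The weights sum to 3/11.
So P(the ruby in chest 3 | the guide opened chest 2) = (1/11) / (3/11) = 1/3.

1/3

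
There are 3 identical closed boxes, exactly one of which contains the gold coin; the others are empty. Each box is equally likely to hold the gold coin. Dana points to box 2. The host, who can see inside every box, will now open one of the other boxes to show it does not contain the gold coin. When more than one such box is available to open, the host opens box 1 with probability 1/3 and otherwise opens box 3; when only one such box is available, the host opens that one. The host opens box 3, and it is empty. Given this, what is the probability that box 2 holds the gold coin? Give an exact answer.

2/5

Consider each possible location of the gold coin in turn.
If it is in box 1 (prior 1/3): only box 3 is available, probability 1; weight (1/3)·1 = 1/3.
If it is in box 2 (prior 1/3): box 1 is available but not opened, probability 2/3; weight (1/3)·(2/3) = 2/9.
If it is in box 3 (prior 1/3): the host opened box 3, so this case is ruled out; weight (1/3)·0 = 0.
The weights sum to 5/9.
So P(the gold coin in box 2 | the host opened box 3) = (2/9) / (5/9) = 2/5.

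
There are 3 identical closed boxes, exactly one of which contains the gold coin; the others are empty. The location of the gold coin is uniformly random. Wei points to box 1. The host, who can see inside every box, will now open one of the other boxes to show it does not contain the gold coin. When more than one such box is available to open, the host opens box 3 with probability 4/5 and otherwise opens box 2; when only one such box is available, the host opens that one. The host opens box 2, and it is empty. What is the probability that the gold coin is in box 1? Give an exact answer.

1/6

Consider each possible location of the gold coin in turn.
If it is in box 1 (prior 1/3): box 3 is available but not opened, probability 1/5; weight (1/3)·(1/5) = 1/15.
If it is in box 2 (prior 1/3): the host opened box 2, so this case is ruled out; weight (1/3)·0 = 0.
If it is in box 3 (prior 1/3): only box 2 is available, probability 1; weight (1/3)·1 = 1/3.
The weights sum to 2/5.
So P(the gold coin in box 1 | the host opened box 2) = (1/15) / (2/5) = 1/6.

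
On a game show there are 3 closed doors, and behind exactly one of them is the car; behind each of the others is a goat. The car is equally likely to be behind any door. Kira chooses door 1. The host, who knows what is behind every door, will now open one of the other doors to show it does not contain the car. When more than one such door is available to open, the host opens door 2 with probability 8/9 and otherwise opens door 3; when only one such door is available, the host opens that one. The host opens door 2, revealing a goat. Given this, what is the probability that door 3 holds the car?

Apply Bayes' rule, conditioning on where the car actually is.
If it is behind door 1 (prior 1/3): door 2 is available, opened with probability 8/9; weight (1/3)·(8/9) = 8/27.
If it is behind door 2 (prior 1/3): the host opened door 2, so this case is ruled out; weight (1/3)·0 = 0.
If it is behind door 3 (prior 1/3): only door 2 is available, probability 1; weight (1/3)·1 = 1/3.
The weights sum to 17/27.
So P(the car behind door 3 | the host opened door 2) = (1/3) / (17/27) = 9/17.

9/17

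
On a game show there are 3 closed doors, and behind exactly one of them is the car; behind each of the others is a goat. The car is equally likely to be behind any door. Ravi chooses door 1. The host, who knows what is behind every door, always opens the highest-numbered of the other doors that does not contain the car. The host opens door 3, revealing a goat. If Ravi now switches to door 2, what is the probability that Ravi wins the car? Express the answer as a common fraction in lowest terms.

Condition on the true location of the car.
If it is behind either of doors 1 and 2 (prior 1/3 each): door 3 is the highest-numbered option available, probability 1; weight (1/3)·1 = 1/3 each.
If it is behind door 3 (prior 1/3): the host opened door 3, so this case is ruled out; weight (1/3)·0 = 0.
The weights sum to 2/3.
So P(the car behind door 2 | the host opened door 3) = (1/3) / (2/3) = 1/2.

1/2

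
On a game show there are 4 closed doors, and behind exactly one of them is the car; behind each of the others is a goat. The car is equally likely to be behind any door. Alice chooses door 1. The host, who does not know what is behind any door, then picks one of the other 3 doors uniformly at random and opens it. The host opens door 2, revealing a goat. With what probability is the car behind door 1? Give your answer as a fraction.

Consider each possible location of the car in turn.
If it is behind any of doors 1, 3, and 4 (prior 1/4 each): the host picks door 2 with probability 1/3 regardless, and it is not the prize; weight (1/4)·(1/3) = 1/12 each.
If it is behind door 2 (prior 1/4): the host opened door 2, so this case is ruled out; weight (1/4)·0 = 0.
The weights sum to 1/4.
So P(the car behind door 1 | the host opened door 2) = (1/12) / (1/4) = 1/3.

1/3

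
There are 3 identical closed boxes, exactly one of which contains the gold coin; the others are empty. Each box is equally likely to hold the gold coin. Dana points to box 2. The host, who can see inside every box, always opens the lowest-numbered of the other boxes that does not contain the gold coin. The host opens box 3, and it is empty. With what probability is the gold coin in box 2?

Consider each possible location of the gold coin in turn.
If it is in box 1 (prior 1/3): box 3 is the lowest-numbered option available, probability 1; weight (1/3)·1 = 1/3.
If it is in box 2 (prior 1/3): the host would have opened box 1 instead, probability 0; weight (1/3)·0 = 0.
If it is in box 3 (prior 1/3): the host opened box 3, so this case is ruled out; weight (1/3)·0 = 0.
The weights sum to 1/3.
So P(the gold coin in box 2 | the host opened box 3) = 0 / (1/3) = 0.

0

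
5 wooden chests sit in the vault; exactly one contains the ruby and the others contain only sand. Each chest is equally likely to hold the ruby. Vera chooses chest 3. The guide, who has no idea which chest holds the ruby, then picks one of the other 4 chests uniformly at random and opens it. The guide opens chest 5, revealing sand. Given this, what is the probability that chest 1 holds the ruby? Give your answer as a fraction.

1/4

Condition on the true location of the ruby.
If it is in any of chests 1, 2, 3, and 4 (prior 1/5 each): the guide picks chest 5 with probability 1/4 regardless, and it is not the prize; weight (1/5)·(1/4) = 1/20 each.
If it is in chest 5 (prior 1/5): the guide opened chest 5, so this case is ruled out; weight (1/5)·0 = 0.
The weights sum to 1/5.
So P(the ruby in chest 1 | the guide opened chest 5) = (1/20) / (1/5) = 1/4.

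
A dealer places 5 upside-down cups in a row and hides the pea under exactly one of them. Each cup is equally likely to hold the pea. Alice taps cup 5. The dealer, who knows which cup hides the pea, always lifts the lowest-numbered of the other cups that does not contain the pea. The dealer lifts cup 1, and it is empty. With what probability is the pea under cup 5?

Apply Bayes' rule, conditioning on where the pea actually is.
If it is under cup 1 (prior 1/5): the dealer opened cup 1, so this case is ruled out; weight (1/5)·0 = 0.
If it is under any of cups 2, 3, 4, and 5 (prior 1/5 each): cup 1 is the lowest-numbered option available, probability 1; weight (1/5)·1 = 1/5 each.
The weights sum to 4/5.
So P(the pea under cup 5 | the dealer opened cup 1) = (1/5) / (4/5) = 1/4.

1/4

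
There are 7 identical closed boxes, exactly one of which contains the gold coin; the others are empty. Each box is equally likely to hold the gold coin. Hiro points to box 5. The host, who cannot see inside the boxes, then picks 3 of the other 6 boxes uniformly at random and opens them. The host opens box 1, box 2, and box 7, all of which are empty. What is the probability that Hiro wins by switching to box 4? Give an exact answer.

1/4

Condition on the true location of the gold coin.
If it is in any of boxes 1, 2, and 7 (prior 1/7 each): that box was opened and seen not to hold the prize — ruled out; weight (1/7)·0 = 0 each.
If it is in any of boxes 3, 4, 5, and 6 (prior 1/7 each): the host picks exactly this set with probability 1/20 regardless, and none is the prize; weight (1/7)·(1/20) = 1/140 each.
The weights sum to 1/35.
So P(the gold coin in box 4 | the host opened box 1, box 2, and box 7) = (1/140) / (1/35) = 1/4.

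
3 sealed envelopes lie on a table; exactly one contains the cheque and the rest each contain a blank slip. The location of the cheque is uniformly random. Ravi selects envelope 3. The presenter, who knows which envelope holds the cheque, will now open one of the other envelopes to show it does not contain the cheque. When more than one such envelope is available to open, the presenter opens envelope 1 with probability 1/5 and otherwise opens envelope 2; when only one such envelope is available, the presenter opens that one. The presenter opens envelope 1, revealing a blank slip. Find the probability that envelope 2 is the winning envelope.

Apply Bayes' rule, conditioning on where the cheque actually is.
If it is in envelope 1 (prior 1/3): the presenter opened envelope 1, so this case is ruled out; weight (1/3)·0 = 0.
If it is in envelope 2 (prior 1/3): only envelope 1 is available, probability 1; weight (1/3)·1 = 1/3.
If it is in envelope 3 (prior 1/3): envelope 1 is available, opened with probability 1/5; weight (1/3)·(1/5) = 1/15.
The weights sum to 2/5.
So P(the cheque in envelope 2 | the presenter opened envelope 1) = (1/3) / (2/5) = 5/6.

5/6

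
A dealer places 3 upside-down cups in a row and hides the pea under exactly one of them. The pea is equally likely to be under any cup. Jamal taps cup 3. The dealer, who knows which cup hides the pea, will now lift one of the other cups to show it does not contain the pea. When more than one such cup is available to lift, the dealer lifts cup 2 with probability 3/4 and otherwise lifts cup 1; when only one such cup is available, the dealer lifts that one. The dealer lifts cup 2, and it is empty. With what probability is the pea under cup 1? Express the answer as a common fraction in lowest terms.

4/7

Consider each possible location of the pea in turn.
If it is under cup 1 (prior 1/3): only cup 2 is available, probability 1; weight (1/3)·1 = 1/3.
If it is under cup 2 (prior 1/3): the dealer opened cup 2, so this case is ruled out; weight (1/3)·0 = 0.
If it is under cup 3 (prior 1/3): cup 2 is available, opened with probability 3/4; weight (1/3)·(3/4) = 1/4.
The weights sum to 7/12.
So P(the pea under cup 1 | the dealer opened cup 2) = (1/3) / (7/12) = 4/7.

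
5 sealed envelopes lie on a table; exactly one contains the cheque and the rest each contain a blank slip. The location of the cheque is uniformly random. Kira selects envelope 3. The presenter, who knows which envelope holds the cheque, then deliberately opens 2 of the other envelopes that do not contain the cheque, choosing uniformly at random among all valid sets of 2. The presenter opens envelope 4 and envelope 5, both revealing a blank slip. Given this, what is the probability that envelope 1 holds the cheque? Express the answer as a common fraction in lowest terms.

2/5

Consider each possible location of the cheque in turn.
If it is in either of envelopes 1 and 2 (prior 1/5 each): the presenter has 3 equally likely choices, so probability 1/3; weight (1/5)·(1/3) = 1/15 each.
If it is in envelope 3 (prior 1/5): the presenter has 6 equally likely choices, so probability 1/6; weight (1/5)·(1/6) = 1/30.
If it is in either of envelopes 4 and 5 (prior 1/5 each): that envelope was opened and seen not to hold the prize — ruled out; weight (1/5)·0 = 0 each.
The weights sum to 1/6.
So P(the cheque in envelope 1 | the presenter opened envelope 4 and envelope 5) = (1/15) / (1/6) = 2/5.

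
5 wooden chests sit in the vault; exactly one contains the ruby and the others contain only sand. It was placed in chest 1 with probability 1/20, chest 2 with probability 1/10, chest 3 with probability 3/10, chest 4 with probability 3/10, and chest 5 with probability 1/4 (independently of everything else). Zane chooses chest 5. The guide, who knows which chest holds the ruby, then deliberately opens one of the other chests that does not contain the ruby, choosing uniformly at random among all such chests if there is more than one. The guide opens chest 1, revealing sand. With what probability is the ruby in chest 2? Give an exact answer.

Apply Bayes' rule, conditioning on where the ruby actually is.
If it is in chest 1 (prior 1/20): the guide opened chest 1, so this case is ruled out; weight (1/20)·0 = 0.
If it is in chest 2 (prior 1/10): the guide has 3 equally likely choices, so probability 1/3; weight (1/10)·(1/3) = 1/30.
If it is in either of chests 3 and 4 (prior 3/10 each): the guide has 3 equally likely choices, so probability 1/3; weight (3/10)·(1/3) = 1/10 each.
If it is in chest 5 (prior 1/4): the guide has 4 equally likely choices, so probability 1/4; weight (1/4)·(1/4) = 1/16.
The weights sum to 71/240.
So P(the ruby in chest 2 | the guide opened chest 1) = (1/30) / (71/240) = 8/71.

8/71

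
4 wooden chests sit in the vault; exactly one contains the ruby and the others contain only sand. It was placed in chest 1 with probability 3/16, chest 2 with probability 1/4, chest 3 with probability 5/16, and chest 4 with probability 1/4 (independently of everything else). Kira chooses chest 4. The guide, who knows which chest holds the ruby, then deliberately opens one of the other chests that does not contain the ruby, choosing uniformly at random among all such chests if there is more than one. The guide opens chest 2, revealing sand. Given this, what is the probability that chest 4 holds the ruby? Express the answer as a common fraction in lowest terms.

1/4

Condition on the true location of the ruby.
If it is in chest 1 (prior 3/16): the guide has 2 equally likely choices, so probability 1/2; weight (3/16)·(1/2) = 3/32.
If it is in chest 2 (prior 1/4): the guide opened chest 2, so this case is ruled out; weight (1/4)·0 = 0.
If it is in chest 3 (prior 5/16): the guide has 2 equally likely choices, so probability 1/2; weight (5/16)·(1/2) = 5/32.
If it is in chest 4 (prior 1/4): the guide has 3 equally likely choices, so probability 1/3; weight (1/4)·(1/3) = 1/12.
The weights sum to 1/3.
So P(the ruby in chest 4 | the guide opened chest 2) = (1/12) / (1/3) = 1/4.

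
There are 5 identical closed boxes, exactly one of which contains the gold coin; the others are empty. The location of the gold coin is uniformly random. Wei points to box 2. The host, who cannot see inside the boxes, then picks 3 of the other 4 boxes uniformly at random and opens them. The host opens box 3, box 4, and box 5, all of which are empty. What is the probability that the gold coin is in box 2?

Because the host chose which boxes to open without knowing where the gold coin is, the choice is independent of the prize location. Learning that none of the 3 opened boxes holds the gold coin simply rules out those 3 locations and leaves the remaining 2 boxes still equally likely by symmetry.
So P(the gold coin in box 2) = 1/2.

1/2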